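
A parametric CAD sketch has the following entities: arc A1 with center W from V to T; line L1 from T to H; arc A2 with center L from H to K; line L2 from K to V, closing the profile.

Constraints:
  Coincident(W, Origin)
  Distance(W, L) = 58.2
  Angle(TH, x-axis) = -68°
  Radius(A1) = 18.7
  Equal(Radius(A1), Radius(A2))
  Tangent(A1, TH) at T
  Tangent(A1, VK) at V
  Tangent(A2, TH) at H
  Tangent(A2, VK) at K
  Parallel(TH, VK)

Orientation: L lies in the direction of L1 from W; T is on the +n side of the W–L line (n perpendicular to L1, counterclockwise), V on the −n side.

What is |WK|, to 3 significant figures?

61.1

The slot axis is L1's direction at -68.0°, so u = (cos -68.0°, sin -68.0°) = (0.375, -0.927) and n = (−sin -68.0°, cos -68.0°) = (0.927, 0.375). W is at the origin and L lies 58.2 along u from W, so L = 58.2·u = (21.8, -54.0). Tangency of A1 to both parallel lines with radius 18.7 puts T and V at W ± 18.7·n: T = (17.3, 7.01), V = (-17.3, -7.01). Equal radii place H and K the same way about L: H = L + 18.7·n = (39.1, -47.0), K = L − 18.7·n = (4.46, -61.0). Then |WK| = |K − W| = 61.1.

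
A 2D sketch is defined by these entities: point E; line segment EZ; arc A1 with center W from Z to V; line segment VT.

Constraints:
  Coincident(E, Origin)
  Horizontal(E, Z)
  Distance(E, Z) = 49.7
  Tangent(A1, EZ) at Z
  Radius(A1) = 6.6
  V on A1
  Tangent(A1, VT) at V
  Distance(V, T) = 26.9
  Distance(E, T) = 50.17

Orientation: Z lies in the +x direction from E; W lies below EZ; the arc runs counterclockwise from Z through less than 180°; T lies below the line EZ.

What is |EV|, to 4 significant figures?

43.54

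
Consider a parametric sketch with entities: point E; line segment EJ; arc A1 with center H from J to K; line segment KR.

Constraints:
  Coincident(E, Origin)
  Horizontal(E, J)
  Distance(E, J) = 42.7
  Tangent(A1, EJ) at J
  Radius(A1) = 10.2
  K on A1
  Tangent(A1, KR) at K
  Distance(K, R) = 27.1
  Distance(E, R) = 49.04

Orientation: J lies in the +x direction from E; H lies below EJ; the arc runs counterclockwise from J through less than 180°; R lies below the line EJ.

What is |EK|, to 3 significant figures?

34.0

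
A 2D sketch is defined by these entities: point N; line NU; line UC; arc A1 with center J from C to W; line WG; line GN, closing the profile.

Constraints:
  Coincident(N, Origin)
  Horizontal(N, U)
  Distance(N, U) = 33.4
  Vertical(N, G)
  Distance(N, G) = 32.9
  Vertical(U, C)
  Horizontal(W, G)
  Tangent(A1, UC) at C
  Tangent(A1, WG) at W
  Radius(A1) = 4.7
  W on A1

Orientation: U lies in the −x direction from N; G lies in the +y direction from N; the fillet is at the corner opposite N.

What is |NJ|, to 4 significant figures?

40.24

N is at the origin; NU is horizontal with |NU| = 33.4 and U on the −x side, so U = (-33.40, 0.000). NG is vertical with |NG| = 32.9 and G on the +y side, so G = (0.000, 32.90). The virtual corner opposite N is at (-33.40, 32.90). Since A1 is tangent to UC there, JC ⟂ UC and since A1 is tangent to WG there, JW ⟂ WG, with radius 4.7, so the center J sits 4.7 in from both sides at J = (-28.70, 28.20). Then |NJ| = |J − N| = 40.24.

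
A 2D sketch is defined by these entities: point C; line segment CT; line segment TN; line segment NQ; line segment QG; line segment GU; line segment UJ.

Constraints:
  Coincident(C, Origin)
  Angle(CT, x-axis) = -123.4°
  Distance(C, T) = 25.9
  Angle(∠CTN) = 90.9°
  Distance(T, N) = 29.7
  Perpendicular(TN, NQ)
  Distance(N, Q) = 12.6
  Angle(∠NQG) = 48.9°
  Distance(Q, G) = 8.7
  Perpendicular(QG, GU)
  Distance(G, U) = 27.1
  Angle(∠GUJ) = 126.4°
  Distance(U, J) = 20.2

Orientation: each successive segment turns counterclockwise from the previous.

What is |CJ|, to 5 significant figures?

72.177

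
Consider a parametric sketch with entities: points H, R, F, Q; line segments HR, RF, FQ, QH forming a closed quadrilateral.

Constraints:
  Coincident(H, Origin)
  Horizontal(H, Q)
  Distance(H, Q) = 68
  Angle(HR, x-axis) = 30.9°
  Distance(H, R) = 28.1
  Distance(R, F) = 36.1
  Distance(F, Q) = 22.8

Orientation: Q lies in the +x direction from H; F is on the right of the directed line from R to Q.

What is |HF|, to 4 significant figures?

50.12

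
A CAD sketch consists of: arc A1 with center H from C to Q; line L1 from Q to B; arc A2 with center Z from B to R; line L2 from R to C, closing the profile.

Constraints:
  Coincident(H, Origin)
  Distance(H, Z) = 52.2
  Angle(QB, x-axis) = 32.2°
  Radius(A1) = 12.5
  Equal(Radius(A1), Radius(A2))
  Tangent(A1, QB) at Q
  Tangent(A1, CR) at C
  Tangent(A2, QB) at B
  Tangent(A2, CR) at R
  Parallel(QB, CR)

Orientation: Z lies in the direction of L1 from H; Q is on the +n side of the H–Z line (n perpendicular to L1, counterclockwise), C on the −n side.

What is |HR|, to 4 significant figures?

53.68

Tangency of A1 to both parallel lines with radius 12.5 puts Q and C at H ± 12.5·n: Q = (-6.661, 10.58), C = (6.661, -10.58). Equal radii place B and R the same way about Z: B = Z + 12.5·n = (37.51, 38.39), R = Z − 12.5·n = (50.83, 17.24). Then |HR| = |R − H| = 53.68.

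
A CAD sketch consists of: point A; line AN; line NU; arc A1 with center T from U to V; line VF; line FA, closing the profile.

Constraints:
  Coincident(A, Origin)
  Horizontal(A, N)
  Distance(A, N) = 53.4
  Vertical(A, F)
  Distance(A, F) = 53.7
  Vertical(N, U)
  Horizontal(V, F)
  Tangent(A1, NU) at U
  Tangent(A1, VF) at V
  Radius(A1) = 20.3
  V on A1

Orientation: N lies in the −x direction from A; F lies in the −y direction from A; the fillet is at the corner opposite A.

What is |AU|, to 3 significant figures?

63.0

The virtual corner opposite A is at (-53.4, -53.7). Since A1 is tangent to NU there, TU ⟂ NU and since A1 is tangent to VF there, TV ⟂ VF, with radius 20.3, so the center T sits 20.3 in from both sides at T = (-33.1, -33.4). That places the tangent points at U = (-53.4, -33.4) on NU and V = (-33.1, -53.7) on VF. Then |AU| = |U − A| = 63.0.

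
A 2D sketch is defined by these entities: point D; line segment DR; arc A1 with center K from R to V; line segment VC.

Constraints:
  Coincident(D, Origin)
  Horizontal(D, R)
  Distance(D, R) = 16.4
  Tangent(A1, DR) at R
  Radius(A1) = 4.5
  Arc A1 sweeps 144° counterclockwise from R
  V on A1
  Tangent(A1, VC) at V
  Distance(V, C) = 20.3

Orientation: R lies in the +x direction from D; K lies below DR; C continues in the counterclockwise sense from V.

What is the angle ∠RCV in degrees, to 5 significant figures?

19.534°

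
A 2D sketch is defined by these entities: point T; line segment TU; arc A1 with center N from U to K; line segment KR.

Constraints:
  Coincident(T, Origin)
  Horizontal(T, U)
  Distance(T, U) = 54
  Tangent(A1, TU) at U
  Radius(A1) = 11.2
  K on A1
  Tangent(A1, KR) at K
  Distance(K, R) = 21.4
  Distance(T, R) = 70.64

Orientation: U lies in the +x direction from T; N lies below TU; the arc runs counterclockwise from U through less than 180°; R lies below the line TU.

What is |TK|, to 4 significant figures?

50.20

Checks: |NU| = 11.20 ✓; |NK| = 11.20 ✓; ∠(NK, KR) = 90.00° ✓; |KR| = 21.40 ✓; |TR| = 70.64 ✓.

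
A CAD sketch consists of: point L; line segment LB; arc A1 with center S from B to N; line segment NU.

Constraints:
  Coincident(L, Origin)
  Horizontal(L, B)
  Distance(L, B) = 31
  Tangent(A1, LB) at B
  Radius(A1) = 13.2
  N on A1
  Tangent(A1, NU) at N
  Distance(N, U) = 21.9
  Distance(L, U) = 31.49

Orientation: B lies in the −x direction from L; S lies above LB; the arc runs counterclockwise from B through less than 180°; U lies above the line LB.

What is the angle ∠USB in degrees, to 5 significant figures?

129.37°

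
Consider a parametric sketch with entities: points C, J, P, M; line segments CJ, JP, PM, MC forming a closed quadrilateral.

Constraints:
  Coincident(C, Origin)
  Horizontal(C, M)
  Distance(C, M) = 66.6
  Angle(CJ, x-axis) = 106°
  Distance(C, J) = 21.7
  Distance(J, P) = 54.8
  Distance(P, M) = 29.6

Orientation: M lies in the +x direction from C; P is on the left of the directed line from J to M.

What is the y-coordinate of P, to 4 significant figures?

23.61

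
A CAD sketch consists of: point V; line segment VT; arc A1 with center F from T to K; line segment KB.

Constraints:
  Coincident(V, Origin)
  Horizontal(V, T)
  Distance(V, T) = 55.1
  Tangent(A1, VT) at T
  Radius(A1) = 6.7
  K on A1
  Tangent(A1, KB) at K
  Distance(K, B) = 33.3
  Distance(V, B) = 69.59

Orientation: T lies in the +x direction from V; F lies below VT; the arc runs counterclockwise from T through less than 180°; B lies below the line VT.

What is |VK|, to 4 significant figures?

49.29

Checks: |FK| = 6.700 ✓; ∠(FK, KB) = 90.00° ✓; |KB| = 33.30 ✓; |VB| = 69.59 ✓.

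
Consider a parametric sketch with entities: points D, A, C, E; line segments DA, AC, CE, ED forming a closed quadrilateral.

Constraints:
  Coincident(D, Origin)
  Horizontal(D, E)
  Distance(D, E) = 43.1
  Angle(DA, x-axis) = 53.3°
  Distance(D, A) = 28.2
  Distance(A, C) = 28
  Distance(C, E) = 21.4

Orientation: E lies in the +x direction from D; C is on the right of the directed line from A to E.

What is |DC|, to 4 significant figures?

22.78

Checks: D = (0.00, 0.00) ✓; |AC| = 28.00 ✓; |CE| = 21.40 ✓.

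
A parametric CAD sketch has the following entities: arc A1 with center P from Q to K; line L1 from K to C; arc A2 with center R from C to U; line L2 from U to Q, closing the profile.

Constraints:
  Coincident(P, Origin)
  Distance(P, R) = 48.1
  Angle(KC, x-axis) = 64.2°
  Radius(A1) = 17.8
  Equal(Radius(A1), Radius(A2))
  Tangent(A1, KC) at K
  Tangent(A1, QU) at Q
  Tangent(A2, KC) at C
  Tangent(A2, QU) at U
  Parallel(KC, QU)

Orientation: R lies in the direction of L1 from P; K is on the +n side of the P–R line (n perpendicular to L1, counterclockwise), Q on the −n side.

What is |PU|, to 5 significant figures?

51.288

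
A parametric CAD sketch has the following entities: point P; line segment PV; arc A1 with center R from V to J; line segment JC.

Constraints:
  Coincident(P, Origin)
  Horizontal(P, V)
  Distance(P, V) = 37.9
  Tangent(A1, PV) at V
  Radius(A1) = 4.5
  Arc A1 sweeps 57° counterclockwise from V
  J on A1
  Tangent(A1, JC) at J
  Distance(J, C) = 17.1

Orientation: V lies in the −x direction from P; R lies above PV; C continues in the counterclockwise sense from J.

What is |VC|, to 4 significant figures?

20.97

P is at the origin; P and V share the same y with |PV| = 37.9 and V on the −x side, so V = (-37.90, 0.000). The tangent condition forces RV to be normal to PV, so R = V + (0, 4.5) = (-37.90, 4.500). On A1, V sits at bearing -90° from R; a 57° counterclockwise sweep puts J at bearing -33°, so J = R + 4.5·(cos -33°, sin -33°) = (-34.13, 2.049). A1 meets JC tangentially, so RJ is at right angles to JC, so JC runs along (−sin -33°, cos -33°); with |JC| = 17.1, C = (-24.81, 16.39). Then |VC| = |C − V| = 20.97.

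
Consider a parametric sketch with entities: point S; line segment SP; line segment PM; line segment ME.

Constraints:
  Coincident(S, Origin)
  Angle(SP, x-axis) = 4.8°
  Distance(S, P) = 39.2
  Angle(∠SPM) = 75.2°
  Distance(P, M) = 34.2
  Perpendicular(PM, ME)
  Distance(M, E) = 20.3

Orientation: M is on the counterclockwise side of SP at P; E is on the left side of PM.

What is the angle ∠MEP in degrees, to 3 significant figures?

59.3°

S is at the origin; SP runs at 4.8° with length 39.2, so P = 39.2·(cos 4.8°, sin 4.8°) = (39.1, 3.28). ∠SPM = 75.2°, so PM runs at 4.8° + (180° − 75.2°) = 110° from the x-axis; with |PM| = 34.2, M = P + 34.2·(cos 110°, sin 110°) = (27.6, 35.5). PM ⟂ ME; with |ME| = 20.3 on the left of PM, E = M + 20.3·(-0.942, -0.335) = (8.47, 28.7). Then cos ∠MEP = EM·EP / (|EM||EP|), giving 59.3°.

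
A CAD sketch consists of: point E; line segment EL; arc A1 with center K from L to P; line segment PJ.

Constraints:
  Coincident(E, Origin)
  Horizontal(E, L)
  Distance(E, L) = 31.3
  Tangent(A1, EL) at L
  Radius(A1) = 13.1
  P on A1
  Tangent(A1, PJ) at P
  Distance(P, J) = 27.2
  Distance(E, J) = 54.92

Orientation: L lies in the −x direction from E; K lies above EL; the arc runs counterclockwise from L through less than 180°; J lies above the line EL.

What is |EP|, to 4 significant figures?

28.17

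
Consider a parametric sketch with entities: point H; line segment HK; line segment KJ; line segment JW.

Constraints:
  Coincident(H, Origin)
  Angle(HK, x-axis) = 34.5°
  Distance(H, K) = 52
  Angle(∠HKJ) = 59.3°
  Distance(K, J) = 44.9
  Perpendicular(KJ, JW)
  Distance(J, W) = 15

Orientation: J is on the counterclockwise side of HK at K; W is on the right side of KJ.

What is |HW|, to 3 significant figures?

62.5

H is at the origin; HK runs at 34.5° with length 52.0, so K = 52.0·(cos 34.5°, sin 34.5°) = (42.9, 29.5). ∠HKJ = 59.3°, so KJ runs at 34.5° + (180° − 59.3°) = 155° from the x-axis; with |KJ| = 44.9, J = K + 44.9·(cos 155°, sin 155°) = (2.10, 48.3). KJ is perpendicular to JW; with |JW| = 15.0 on the right of KJ, W = J + 15.0·(0.419, 0.908) = (8.39, 61.9). Then |HW| = |W − H| = 62.5.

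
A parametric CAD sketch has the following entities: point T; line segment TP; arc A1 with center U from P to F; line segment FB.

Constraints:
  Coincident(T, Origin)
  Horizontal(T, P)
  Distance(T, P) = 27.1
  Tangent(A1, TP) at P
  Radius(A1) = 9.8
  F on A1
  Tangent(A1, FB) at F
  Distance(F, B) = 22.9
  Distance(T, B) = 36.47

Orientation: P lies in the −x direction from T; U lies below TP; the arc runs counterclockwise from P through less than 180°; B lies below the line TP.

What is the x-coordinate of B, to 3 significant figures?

-16.7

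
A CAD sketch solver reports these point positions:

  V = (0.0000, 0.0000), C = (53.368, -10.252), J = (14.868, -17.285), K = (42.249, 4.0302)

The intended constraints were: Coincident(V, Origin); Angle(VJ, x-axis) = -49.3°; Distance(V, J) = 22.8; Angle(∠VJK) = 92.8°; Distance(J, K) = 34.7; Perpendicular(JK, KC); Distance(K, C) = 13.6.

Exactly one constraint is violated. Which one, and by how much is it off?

Distance(K, C) = 13.6 — off by 4.50.

V = (0.00, 0.00) ✓; VJ at -49.30° ✓; |VJ| = 22.80 ✓; ∠VJK = 92.80° ✓; |JK| = 34.70 ✓; ∠(JK, KC) = 90.00° ✓; |KC| = 18.10 ✗.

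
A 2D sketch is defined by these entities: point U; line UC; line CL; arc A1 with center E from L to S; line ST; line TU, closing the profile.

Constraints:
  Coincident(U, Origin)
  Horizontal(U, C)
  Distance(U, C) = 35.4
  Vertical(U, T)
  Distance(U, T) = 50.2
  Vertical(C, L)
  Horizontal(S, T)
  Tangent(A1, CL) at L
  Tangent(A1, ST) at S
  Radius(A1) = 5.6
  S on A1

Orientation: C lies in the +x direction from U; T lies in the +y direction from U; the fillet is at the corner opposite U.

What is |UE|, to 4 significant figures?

53.64

U is at the origin; UC is horizontal with |UC| = 35.4 and C on the +x side, so C = (35.40, 0.000). UT is vertical with |UT| = 50.2 and T on the +y side, so T = (0.000, 50.20). The virtual corner opposite U is at (35.40, 50.20). The tangent condition forces EL to be normal to CL and since A1 is tangent to ST there, ES ⟂ ST, with radius 5.6, so the center E sits 5.6 in from both sides at E = (29.80, 44.60). Then |UE| = |E − U| = 53.64.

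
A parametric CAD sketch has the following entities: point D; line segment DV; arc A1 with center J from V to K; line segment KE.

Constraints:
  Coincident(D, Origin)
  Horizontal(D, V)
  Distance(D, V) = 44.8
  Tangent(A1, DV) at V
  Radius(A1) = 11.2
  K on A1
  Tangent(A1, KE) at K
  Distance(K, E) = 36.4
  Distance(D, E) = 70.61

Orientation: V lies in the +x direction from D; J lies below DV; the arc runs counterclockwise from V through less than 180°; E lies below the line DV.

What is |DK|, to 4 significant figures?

38.37

D is at the origin; DV is horizontal with |DV| = 44.8 and V on the +x side, so V = (44.80, 0.000). Since A1 is tangent to DV there, JV ⟂ DV, so J = V + (0, -11.2) = (44.80, -11.20). Since JK ⟂ KE (tangency), |JE| = √(11.2² + 36.4²) = 38.08 regardless of where K sits on A1. So E lies on both circle(D, 70.61) and circle(J, 38.08); the below-DV intersection is E = (51.07, -48.77). K is the foot of the tangent from E: K = (34.78, -16.21).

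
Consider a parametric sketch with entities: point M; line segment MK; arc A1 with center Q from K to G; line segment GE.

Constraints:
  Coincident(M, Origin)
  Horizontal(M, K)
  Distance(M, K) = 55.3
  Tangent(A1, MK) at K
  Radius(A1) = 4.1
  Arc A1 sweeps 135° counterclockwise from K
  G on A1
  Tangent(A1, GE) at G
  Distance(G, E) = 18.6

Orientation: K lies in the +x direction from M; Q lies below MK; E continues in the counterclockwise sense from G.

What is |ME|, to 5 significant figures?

68.580

M is at the origin; MK is horizontal with |MK| = 55.3 and K on the +x side, so K = (55.300, 0.0000). Since A1 is tangent to MK there, QK ⟂ MK, so Q = K + (0, -4.1) = (55.300, -4.1000). On A1, K sits at bearing 90° from Q; a 135° counterclockwise sweep puts G at bearing 225°, so G = Q + 4.1·(cos 225°, sin 225°) = (52.401, -6.9991). A1 meets GE tangentially, so QG is at right angles to GE, so GE runs along (−sin 225°, cos 225°); with |GE| = 18.6, E = (65.553, -20.151). Then |ME| = |E − M| = 68.580.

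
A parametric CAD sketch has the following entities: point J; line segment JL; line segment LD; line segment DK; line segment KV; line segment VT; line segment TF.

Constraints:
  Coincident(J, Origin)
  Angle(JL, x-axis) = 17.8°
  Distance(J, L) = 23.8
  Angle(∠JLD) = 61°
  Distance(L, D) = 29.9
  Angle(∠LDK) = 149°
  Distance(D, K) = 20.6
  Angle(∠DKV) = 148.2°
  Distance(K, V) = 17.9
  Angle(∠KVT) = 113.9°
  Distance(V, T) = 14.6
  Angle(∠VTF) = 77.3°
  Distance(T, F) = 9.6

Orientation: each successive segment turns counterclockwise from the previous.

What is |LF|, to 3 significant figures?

50.7

J is at the origin; JL runs at 17.8° with length 23.8, so L = (22.7, 7.28). ∠JLD = 61.0° gives LD at 137° from the x-axis; with |LD| = 29.9, D = (0.865, 27.7). ∠LDK = 149.0° gives DK at 168° from the x-axis; with |DK| = 20.6, K = (-19.3, 32.1). ∠DKV = 148.2° gives KV at -160° from the x-axis; with |KV| = 17.9, V = (-36.1, 26.1). ∠KVT = 113.9° gives VT at -94.3° from the x-axis; with |VT| = 14.6, T = (-37.2, 11.5). ∠VTF = 77.3° gives TF at 8.40° from the x-axis; with |TF| = 9.6, F = (-27.7, 12.9). Then |LF| = |F − L| = 50.7.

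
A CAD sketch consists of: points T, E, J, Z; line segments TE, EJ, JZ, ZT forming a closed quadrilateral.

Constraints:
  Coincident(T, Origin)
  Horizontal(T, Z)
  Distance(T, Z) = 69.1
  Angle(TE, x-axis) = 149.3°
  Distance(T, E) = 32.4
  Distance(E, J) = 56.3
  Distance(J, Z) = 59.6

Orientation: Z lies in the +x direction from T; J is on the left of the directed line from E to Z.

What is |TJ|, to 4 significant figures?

45.54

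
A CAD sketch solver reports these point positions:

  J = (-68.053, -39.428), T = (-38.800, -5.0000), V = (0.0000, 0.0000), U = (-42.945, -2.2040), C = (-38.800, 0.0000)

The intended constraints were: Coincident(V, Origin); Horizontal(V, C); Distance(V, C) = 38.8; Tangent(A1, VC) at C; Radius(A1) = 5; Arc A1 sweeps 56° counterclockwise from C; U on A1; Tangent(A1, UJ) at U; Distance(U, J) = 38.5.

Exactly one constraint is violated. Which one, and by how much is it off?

Distance(U, J) = 38.5 — off by 6.40.

V = (0.00, 0.00) ✓; V.y = 0.00, C.y = 0.00 ✓; |VC| = 38.80 ✓; ∠(TC, CV) = 90.00° ✓; |TC| = 5.000 ✓; bearing(T→U) − bearing(T→C) = 56.00° ✓; |TU| = 5.000 ✓; ∠(TU, UJ) = 90.00° ✓; |UJ| = 44.90 ✗.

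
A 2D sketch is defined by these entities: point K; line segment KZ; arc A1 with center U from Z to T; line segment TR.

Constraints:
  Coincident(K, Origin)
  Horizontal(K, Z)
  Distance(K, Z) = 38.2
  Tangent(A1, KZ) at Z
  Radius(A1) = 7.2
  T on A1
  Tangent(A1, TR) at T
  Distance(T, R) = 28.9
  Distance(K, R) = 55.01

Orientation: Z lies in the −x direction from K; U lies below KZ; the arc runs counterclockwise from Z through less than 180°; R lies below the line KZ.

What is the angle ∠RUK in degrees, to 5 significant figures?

105.74°

Checks: ∠(UZ, ZK) = 90.00° ✓; |UZ| = 7.200 ✓; |UT| = 7.200 ✓; ∠(UT, TR) = 90.00° ✓; |TR| = 28.90 ✓; |KR| = 55.01 ✓.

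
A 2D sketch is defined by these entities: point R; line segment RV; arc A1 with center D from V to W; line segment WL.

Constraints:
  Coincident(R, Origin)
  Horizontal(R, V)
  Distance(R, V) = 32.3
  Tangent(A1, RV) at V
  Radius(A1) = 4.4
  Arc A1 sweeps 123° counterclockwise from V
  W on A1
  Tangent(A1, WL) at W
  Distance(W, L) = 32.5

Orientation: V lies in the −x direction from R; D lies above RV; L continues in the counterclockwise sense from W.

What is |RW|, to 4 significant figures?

29.41

R is at the origin; R and V share the same y with |RV| = 32.3 and V on the −x side, so V = (-32.30, 0.000). The tangent condition forces DV to be normal to RV, so D = V + (0, 4.4) = (-32.30, 4.400). On A1, V sits at bearing -90° from D; a 123° counterclockwise sweep puts W at bearing 33°, so W = D + 4.4·(cos 33°, sin 33°) = (-28.61, 6.796). Then |RW| = |W − R| = 29.41.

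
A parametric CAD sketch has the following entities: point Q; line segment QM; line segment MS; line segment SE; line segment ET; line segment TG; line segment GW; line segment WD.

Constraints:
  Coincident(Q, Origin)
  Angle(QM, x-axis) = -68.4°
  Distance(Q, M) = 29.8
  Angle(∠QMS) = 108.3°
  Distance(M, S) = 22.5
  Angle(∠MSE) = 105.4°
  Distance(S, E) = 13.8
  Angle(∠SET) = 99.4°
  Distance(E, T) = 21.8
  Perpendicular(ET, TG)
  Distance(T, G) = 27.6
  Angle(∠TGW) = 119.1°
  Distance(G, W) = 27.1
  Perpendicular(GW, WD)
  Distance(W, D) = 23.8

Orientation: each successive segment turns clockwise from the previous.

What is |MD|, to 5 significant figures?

31.774

Q is at the origin; QM runs at -68.4° with length 29.8, so M = (10.970, -27.707). ∠QMS = 108.3° gives MS at -140.10° from the x-axis; with |MS| = 22.5, S = (-6.2911, -42.140). ∠MSE = 105.4° gives SE at 145.30° from the x-axis; with |SE| = 13.8, E = (-17.637, -34.284). ∠SET = 99.4° gives ET at 64.700° from the x-axis; with |ET| = 21.8, T = (-8.3203, -14.575). The perpendicularity gives TG at right angles to ET, so TG runs at -25.300°; with |TG| = 27.6, G = (16.632, -26.370). ∠TGW = 119.1° gives GW at -86.200° from the x-axis; with |GW| = 27.1, W = (18.428, -53.410). The perpendicularity gives WD at right angles to GW, so WD runs at -176.20°; with |WD| = 23.8, D = (-5.3193, -54.988). Then |MD| = |D − M| = 31.774.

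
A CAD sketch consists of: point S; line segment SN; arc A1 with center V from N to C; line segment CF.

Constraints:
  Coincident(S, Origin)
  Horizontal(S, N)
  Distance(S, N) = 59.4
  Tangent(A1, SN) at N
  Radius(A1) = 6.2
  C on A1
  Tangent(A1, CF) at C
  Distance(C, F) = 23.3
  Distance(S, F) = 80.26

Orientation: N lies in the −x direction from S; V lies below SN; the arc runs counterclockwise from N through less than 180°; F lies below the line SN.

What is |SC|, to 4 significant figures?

64.73

S is at the origin; S and N share the same y with |SN| = 59.4 and N on the −x side, so N = (-59.40, 0.000). The tangent condition forces VN to be normal to SN, so V = N + (0, -6.2) = (-59.40, -6.200). Since VC ⟂ CF (tangency), |VF| = √(6.2² + 23.3²) = 24.11 regardless of where C sits on A1. So F lies on both circle(S, 80.26) and circle(V, 24.11); the below-SN intersection is F = (-76.98, -22.70). C is the foot of the tangent from F: C = (-64.66, -2.921).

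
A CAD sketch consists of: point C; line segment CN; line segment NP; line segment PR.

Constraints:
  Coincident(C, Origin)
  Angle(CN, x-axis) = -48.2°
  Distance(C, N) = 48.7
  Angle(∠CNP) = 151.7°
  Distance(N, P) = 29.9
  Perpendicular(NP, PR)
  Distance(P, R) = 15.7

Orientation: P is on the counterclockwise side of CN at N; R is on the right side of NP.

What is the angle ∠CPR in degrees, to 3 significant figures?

108°

C is at the origin; CN runs at -48.2° with length 48.7, so N = 48.7·(cos -48.2°, sin -48.2°) = (32.5, -36.3). ∠CNP = 151.7°, so NP runs at -48.2° + (180° − 151.7°) = -19.9° from the x-axis; with |NP| = 29.9, P = N + 29.9·(cos -19.9°, sin -19.9°) = (60.6, -46.5). NP is perpendicular to PR; with |PR| = 15.7 on the right of NP, R = P + 15.7·(-0.340, -0.940) = (55.2, -61.2). Then cos ∠CPR = PC·PR / (|PC||PR|), giving 108°.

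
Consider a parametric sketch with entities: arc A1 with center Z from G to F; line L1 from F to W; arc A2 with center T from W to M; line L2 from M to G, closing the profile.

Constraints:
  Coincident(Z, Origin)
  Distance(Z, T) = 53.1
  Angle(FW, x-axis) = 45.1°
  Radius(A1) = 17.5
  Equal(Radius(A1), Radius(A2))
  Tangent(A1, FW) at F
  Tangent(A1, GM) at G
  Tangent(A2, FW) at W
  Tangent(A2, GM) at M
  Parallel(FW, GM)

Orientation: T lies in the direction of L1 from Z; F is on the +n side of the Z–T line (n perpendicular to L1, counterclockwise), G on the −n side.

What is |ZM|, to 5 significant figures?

55.909

The slot axis is L1's direction at 45.1°, so u = (cos 45.1°, sin 45.1°) = (0.70587, 0.70834) and n = (−sin 45.1°, cos 45.1°) = (-0.70834, 0.70587). Z is at the origin and T lies 53.1 along u from Z, so T = 53.1·u = (37.482, 37.613). Tangency of A1 to both parallel lines with radius 17.5 puts F and G at Z ± 17.5·n: F = (-12.396, 12.353), G = (12.396, -12.353). Equal radii place W and M the same way about T: W = T + 17.5·n = (25.086, 49.966), M = T − 17.5·n = (49.878, 25.260). Then |ZM| = |M − Z| = 55.909.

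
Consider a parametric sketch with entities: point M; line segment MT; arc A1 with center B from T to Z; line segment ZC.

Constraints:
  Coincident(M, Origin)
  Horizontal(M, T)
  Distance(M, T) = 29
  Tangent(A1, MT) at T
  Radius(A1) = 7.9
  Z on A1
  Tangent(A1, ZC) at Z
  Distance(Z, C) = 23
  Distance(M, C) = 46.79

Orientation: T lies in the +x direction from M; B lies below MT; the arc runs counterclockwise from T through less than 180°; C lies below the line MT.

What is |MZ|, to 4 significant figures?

25.37

M is at the origin; M and T share the same y with |MT| = 29.0 and T on the +x side, so T = (29.00, 0.000). Tangency of A1 to MT means the radius BT is perpendicular to MT, so B = T + (0, -7.9) = (29.00, -7.900). Since BZ ⟂ ZC (tangency), |BC| = √(7.9² + 23.0²) = 24.32 regardless of where Z sits on A1. So C lies on both circle(M, 46.79) and circle(B, 24.32); the below-MT intersection is C = (34.52, -31.58). Z is the foot of the tangent from C: Z = (22.31, -12.10).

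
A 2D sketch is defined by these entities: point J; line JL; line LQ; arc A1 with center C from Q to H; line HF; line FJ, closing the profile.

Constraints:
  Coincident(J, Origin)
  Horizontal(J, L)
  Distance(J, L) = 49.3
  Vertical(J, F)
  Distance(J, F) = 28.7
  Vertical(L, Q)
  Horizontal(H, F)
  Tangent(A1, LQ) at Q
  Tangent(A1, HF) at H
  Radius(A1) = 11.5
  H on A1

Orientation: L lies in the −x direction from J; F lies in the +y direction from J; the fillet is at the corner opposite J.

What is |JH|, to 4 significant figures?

47.46

The virtual corner opposite J is at (-49.30, 28.70). Tangency of A1 to LQ means the radius CQ is perpendicular to LQ and since A1 is tangent to HF there, CH ⟂ HF, with radius 11.5, so the center C sits 11.5 in from both sides at C = (-37.80, 17.20). That places the tangent points at Q = (-49.30, 17.20) on LQ and H = (-37.80, 28.70) on HF. Then |JH| = |H − J| = 47.46.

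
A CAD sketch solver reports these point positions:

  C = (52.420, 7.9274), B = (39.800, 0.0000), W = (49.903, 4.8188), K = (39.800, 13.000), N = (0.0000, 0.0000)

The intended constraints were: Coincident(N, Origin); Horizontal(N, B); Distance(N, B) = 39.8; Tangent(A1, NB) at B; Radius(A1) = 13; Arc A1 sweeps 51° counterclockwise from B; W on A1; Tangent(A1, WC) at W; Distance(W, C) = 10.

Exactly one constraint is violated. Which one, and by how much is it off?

Distance(W, C) = 10 — off by 6.00.

N = (0.00, 0.00) ✓; N.y = 0.00, B.y = 0.00 ✓; |NB| = 39.80 ✓; ∠(KB, BN) = 90.00° ✓; |KB| = 13.00 ✓; bearing(K→W) − bearing(K→B) = 51.00° ✓; |KW| = 13.00 ✓; ∠(KW, WC) = 90.00° ✓; |WC| = 4.000 ✗.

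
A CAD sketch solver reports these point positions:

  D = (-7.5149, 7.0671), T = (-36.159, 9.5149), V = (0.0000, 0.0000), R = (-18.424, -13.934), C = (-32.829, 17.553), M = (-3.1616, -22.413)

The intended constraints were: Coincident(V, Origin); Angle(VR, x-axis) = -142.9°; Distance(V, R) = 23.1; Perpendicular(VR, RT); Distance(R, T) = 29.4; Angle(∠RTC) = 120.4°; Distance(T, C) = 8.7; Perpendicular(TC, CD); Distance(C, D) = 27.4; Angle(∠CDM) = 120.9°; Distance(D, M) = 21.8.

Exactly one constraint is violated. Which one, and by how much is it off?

Distance(D, M) = 21.8 — off by 8.00.

V = (0.00, 0.00) ✓; VR at -142.9° ✓; |VR| = 23.10 ✓; ∠(VR, RT) = 90.00° ✓; |RT| = 29.40 ✓; ∠RTC = 120.4° ✓; |TC| = 8.701 ✓; ∠(TC, CD) = 90.00° ✓; |CD| = 27.40 ✓; ∠CDM = 120.9° ✓; |DM| = 29.80 ✗.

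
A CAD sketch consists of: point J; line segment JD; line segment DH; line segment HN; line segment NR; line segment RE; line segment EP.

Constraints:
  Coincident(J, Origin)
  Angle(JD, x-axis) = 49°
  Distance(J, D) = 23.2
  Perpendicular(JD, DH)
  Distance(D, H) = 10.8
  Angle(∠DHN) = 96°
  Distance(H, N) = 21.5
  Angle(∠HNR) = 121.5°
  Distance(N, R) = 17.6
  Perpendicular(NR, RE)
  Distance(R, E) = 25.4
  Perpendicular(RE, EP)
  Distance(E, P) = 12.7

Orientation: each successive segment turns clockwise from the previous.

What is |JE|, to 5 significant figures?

19.872

∠HNR = 121.5° gives NR at 176.50° from the x-axis; with |NR| = 17.6, R = (-6.5276, -6.1135). NR ⟂ RE, so RE runs at 86.500°; with |RE| = 25.4, E = (-4.9770, 19.239). Then |JE| = |E − J| = 19.872.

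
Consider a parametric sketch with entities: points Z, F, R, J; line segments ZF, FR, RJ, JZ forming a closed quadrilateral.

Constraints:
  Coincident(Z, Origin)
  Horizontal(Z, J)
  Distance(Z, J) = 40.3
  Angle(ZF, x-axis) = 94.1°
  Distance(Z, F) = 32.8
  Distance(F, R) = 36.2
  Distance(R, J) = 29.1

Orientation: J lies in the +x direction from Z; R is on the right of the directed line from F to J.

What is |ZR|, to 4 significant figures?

11.24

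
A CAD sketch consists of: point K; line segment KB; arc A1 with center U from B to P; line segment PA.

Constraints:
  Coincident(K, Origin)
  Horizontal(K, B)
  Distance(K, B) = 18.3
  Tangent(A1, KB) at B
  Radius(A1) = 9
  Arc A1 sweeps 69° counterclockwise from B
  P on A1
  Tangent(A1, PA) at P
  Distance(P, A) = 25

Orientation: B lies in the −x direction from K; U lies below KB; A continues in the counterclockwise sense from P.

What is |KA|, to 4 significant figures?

46.04

K is at the origin; KB is horizontal with |KB| = 18.3 and B on the −x side, so B = (-18.30, 0.000). Since A1 is tangent to KB there, UB ⟂ KB, so U = B + (0, -9) = (-18.30, -9.000). On A1, B sits at bearing 90° from U; a 69° counterclockwise sweep puts P at bearing 159°, so P = U + 9.0·(cos 159°, sin 159°) = (-26.70, -5.775). A1 meets PA tangentially, so UP is at right angles to PA, so PA runs along (−sin 159°, cos 159°); with |PA| = 25.0, A = (-35.66, -29.11). Then |KA| = |A − K| = 46.04.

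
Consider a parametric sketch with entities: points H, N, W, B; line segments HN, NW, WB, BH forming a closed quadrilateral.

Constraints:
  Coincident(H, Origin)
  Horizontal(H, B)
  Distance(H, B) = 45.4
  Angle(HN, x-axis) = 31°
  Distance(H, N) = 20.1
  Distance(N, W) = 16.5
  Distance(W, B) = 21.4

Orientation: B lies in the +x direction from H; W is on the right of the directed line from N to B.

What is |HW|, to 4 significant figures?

24.88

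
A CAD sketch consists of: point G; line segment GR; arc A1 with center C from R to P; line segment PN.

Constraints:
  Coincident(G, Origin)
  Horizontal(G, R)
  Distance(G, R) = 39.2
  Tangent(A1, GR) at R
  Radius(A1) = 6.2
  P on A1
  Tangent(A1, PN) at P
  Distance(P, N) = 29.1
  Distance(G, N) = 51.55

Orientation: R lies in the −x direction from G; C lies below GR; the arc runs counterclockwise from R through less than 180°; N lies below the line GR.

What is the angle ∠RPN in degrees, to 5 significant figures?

126.89°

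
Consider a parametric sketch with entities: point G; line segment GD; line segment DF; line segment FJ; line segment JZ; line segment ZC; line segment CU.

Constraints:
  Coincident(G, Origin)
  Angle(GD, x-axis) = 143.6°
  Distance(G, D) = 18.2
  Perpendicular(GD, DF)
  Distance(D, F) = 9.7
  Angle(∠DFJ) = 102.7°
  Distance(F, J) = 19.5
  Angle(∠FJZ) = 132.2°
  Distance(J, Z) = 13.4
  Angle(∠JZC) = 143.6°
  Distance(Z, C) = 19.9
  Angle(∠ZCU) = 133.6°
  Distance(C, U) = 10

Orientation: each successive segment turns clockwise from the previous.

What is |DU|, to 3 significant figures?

38.2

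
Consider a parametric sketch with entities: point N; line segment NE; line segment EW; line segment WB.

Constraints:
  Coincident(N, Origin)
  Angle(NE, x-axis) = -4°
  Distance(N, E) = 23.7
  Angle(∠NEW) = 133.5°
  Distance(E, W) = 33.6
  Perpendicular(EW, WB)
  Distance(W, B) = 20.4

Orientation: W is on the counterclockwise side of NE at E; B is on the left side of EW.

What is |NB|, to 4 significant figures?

50.02

N is at the origin; NE runs at -4.0° with length 23.7, so E = 23.7·(cos -4.0°, sin -4.0°) = (23.64, -1.653). ∠NEW = 133.5°, so EW runs at -4.0° + (180° − 133.5°) = 42.50° from the x-axis; with |EW| = 33.6, W = E + 33.6·(cos 42.50°, sin 42.50°) = (48.41, 21.05). EW is perpendicular to WB; with |WB| = 20.4 on the left of EW, B = W + 20.4·(-0.6756, 0.7373) = (34.63, 36.09). Then |NB| = |B − N| = 50.02.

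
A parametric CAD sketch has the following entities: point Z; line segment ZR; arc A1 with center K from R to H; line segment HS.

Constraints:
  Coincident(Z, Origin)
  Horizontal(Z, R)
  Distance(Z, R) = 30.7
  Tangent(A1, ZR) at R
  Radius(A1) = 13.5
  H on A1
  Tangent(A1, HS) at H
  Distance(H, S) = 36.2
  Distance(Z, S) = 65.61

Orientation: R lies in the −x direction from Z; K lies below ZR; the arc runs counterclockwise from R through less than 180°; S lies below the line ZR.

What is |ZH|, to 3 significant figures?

46.4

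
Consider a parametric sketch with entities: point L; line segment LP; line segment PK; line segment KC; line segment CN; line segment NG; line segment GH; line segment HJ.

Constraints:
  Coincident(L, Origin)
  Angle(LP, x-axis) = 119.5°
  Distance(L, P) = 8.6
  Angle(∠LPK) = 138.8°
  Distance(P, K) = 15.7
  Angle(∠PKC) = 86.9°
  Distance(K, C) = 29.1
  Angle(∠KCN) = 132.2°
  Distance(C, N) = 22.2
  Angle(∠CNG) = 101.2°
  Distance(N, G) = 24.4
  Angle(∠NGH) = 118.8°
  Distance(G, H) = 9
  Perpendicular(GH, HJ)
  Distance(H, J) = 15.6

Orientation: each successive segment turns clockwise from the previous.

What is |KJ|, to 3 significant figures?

29.8

∠NGH = 118.8° gives GH at 157° from the x-axis; with |GH| = 9.0, H = (9.92, -16.0). GH ⟂ HJ, so HJ runs at 67.4°; with |HJ| = 15.6, J = (15.9, -1.65). Then |KJ| = |J − K| = 29.8.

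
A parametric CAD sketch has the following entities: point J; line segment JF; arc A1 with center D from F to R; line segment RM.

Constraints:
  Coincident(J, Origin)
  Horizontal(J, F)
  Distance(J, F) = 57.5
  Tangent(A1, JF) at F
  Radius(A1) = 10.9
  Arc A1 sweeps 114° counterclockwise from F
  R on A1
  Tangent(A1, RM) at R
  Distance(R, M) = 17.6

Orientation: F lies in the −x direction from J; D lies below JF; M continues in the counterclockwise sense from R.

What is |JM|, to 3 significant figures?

68.0

J is at the origin; J and F share the same y with |JF| = 57.5 and F on the −x side, so F = (-57.5, 0.00). Since A1 is tangent to JF there, DF ⟂ JF, so D = F + (0, -10.9) = (-57.5, -10.9). On A1, F sits at bearing 90° from D; a 114° counterclockwise sweep puts R at bearing 204°, so R = D + 10.9·(cos 204°, sin 204°) = (-67.5, -15.3). Tangency of A1 to RM means the radius DR is perpendicular to RM, so RM runs along (−sin 204°, cos 204°); with |RM| = 17.6, M = (-60.3, -31.4). Then |JM| = |M − J| = 68.0.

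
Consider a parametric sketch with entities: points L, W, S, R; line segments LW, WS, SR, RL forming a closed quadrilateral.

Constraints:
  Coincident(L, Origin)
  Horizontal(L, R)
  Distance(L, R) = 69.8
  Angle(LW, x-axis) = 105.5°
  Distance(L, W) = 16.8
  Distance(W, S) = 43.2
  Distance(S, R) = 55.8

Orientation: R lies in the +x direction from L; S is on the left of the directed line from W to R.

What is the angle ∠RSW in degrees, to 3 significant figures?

99.6°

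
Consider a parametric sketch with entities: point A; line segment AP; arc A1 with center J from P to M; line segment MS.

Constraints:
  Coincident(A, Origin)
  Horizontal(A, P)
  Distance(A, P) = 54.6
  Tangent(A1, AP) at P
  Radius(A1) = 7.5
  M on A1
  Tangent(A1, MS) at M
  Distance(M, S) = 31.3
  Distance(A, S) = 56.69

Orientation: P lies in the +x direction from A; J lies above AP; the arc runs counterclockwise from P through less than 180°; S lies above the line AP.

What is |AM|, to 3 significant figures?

61.9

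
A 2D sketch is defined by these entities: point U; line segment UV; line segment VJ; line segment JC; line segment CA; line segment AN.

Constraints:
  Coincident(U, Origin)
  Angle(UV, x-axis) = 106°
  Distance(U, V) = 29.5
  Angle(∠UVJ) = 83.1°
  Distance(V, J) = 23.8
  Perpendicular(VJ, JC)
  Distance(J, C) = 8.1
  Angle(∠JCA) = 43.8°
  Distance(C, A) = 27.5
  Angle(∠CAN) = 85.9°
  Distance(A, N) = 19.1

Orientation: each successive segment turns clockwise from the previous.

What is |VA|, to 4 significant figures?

12.68

VJ ⟂ JC, so JC runs at -80.90°; with |JC| = 8.1, C = (16.65, 24.12). ∠JCA = 43.8° gives CA at 142.9° from the x-axis; with |CA| = 27.5, A = (-5.283, 40.71). Then |VA| = |A − V| = 12.68.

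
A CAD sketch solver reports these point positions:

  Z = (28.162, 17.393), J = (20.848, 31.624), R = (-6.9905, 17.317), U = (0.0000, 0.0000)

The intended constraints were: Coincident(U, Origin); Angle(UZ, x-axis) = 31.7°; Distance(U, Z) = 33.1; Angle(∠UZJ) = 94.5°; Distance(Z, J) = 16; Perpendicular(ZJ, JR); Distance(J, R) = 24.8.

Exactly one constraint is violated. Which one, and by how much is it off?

Distance(J, R) = 24.8 — off by 6.50.

U = (0.00, 0.00) ✓; UZ at 31.70° ✓; |UZ| = 33.10 ✓; ∠UZJ = 94.50° ✓; |ZJ| = 16.00 ✓; ∠(ZJ, JR) = 90.00° ✓; |JR| = 31.30 ✗.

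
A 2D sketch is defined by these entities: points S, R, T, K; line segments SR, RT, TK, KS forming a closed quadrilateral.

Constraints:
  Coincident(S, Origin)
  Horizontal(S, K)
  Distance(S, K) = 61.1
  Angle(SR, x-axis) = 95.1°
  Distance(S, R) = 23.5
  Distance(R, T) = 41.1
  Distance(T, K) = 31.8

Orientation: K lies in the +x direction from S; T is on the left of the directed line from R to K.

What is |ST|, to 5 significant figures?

45.219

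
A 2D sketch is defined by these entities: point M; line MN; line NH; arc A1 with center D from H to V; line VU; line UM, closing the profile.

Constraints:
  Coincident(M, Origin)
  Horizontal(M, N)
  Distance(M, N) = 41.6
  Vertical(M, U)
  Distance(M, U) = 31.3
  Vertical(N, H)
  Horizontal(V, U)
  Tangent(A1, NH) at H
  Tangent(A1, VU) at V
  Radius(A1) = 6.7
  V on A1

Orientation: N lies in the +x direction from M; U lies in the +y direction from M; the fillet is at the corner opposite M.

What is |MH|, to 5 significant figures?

48.329

M is at the origin; M and N share the same y with |MN| = 41.6 and N on the +x side, so N = (41.600, 0.0000). M and U share the same x with |MU| = 31.3 and U on the +y side, so U = (0.0000, 31.300). The virtual corner opposite M is at (41.600, 31.300). Since A1 is tangent to NH there, DH ⟂ NH and since A1 is tangent to VU there, DV ⟂ VU, with radius 6.7, so the center D sits 6.7 in from both sides at D = (34.900, 24.600). That places the tangent points at H = (41.600, 24.600) on NH and V = (34.900, 31.300) on VU. Then |MH| = |H − M| = 48.329.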